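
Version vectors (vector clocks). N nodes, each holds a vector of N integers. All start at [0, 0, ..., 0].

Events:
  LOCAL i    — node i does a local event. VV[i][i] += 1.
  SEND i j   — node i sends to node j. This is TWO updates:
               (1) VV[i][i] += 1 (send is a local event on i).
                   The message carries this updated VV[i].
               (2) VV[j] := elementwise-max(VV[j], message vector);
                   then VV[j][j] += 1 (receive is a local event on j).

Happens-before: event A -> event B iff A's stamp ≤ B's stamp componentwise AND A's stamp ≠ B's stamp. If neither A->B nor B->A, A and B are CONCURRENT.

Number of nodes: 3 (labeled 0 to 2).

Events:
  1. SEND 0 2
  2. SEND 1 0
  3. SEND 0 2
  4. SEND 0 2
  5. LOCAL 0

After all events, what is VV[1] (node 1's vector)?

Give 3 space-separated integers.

Initial: VV[0]=[0, 0, 0]
Initial: VV[1]=[0, 0, 0]
Initial: VV[2]=[0, 0, 0]
Event 1: SEND 0->2: VV[0][0]++ -> VV[0]=[1, 0, 0], msg_vec=[1, 0, 0]; VV[2]=max(VV[2],msg_vec) then VV[2][2]++ -> VV[2]=[1, 0, 1]
Event 2: SEND 1->0: VV[1][1]++ -> VV[1]=[0, 1, 0], msg_vec=[0, 1, 0]; VV[0]=max(VV[0],msg_vec) then VV[0][0]++ -> VV[0]=[2, 1, 0]
Event 3: SEND 0->2: VV[0][0]++ -> VV[0]=[3, 1, 0], msg_vec=[3, 1, 0]; VV[2]=max(VV[2],msg_vec) then VV[2][2]++ -> VV[2]=[3, 1, 2]
Event 4: SEND 0->2: VV[0][0]++ -> VV[0]=[4, 1, 0], msg_vec=[4, 1, 0]; VV[2]=max(VV[2],msg_vec) then VV[2][2]++ -> VV[2]=[4, 1, 3]
Event 5: LOCAL 0: VV[0][0]++ -> VV[0]=[5, 1, 0]
Final vectors: VV[0]=[5, 1, 0]; VV[1]=[0, 1, 0]; VV[2]=[4, 1, 3]

Answer: 0 1 0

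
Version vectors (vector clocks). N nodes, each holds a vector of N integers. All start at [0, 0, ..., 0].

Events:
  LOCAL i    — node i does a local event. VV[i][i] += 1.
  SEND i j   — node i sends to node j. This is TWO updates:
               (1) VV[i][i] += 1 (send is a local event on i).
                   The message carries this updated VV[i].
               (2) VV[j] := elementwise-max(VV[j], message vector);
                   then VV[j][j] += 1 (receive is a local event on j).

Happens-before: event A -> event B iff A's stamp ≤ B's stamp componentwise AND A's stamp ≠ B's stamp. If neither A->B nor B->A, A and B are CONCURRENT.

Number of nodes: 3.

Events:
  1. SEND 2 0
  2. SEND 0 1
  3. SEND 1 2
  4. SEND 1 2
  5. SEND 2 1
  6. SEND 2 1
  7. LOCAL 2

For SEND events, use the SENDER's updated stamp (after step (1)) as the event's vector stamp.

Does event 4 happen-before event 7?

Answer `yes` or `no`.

Answer: yes

Derivation:
Initial: VV[0]=[0, 0, 0]
Initial: VV[1]=[0, 0, 0]
Initial: VV[2]=[0, 0, 0]
Event 1: SEND 2->0: VV[2][2]++ -> VV[2]=[0, 0, 1], msg_vec=[0, 0, 1]; VV[0]=max(VV[0],msg_vec) then VV[0][0]++ -> VV[0]=[1, 0, 1]
Event 2: SEND 0->1: VV[0][0]++ -> VV[0]=[2, 0, 1], msg_vec=[2, 0, 1]; VV[1]=max(VV[1],msg_vec) then VV[1][1]++ -> VV[1]=[2, 1, 1]
Event 3: SEND 1->2: VV[1][1]++ -> VV[1]=[2, 2, 1], msg_vec=[2, 2, 1]; VV[2]=max(VV[2],msg_vec) then VV[2][2]++ -> VV[2]=[2, 2, 2]
Event 4: SEND 1->2: VV[1][1]++ -> VV[1]=[2, 3, 1], msg_vec=[2, 3, 1]; VV[2]=max(VV[2],msg_vec) then VV[2][2]++ -> VV[2]=[2, 3, 3]
Event 5: SEND 2->1: VV[2][2]++ -> VV[2]=[2, 3, 4], msg_vec=[2, 3, 4]; VV[1]=max(VV[1],msg_vec) then VV[1][1]++ -> VV[1]=[2, 4, 4]
Event 6: SEND 2->1: VV[2][2]++ -> VV[2]=[2, 3, 5], msg_vec=[2, 3, 5]; VV[1]=max(VV[1],msg_vec) then VV[1][1]++ -> VV[1]=[2, 5, 5]
Event 7: LOCAL 2: VV[2][2]++ -> VV[2]=[2, 3, 6]
Event 4 stamp: [2, 3, 1]
Event 7 stamp: [2, 3, 6]
[2, 3, 1] <= [2, 3, 6]? True. Equal? False. Happens-before: True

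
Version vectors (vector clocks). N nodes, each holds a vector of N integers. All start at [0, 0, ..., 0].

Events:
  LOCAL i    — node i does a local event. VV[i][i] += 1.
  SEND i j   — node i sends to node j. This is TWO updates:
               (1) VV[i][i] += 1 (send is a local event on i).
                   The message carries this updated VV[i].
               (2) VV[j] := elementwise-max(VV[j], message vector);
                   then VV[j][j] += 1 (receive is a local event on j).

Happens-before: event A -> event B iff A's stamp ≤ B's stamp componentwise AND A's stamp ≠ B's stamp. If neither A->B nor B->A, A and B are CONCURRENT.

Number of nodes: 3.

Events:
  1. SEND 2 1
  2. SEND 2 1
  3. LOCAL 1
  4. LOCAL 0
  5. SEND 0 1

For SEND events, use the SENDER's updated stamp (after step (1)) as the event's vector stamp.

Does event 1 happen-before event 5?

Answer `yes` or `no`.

Initial: VV[0]=[0, 0, 0]
Initial: VV[1]=[0, 0, 0]
Initial: VV[2]=[0, 0, 0]
Event 1: SEND 2->1: VV[2][2]++ -> VV[2]=[0, 0, 1], msg_vec=[0, 0, 1]; VV[1]=max(VV[1],msg_vec) then VV[1][1]++ -> VV[1]=[0, 1, 1]
Event 2: SEND 2->1: VV[2][2]++ -> VV[2]=[0, 0, 2], msg_vec=[0, 0, 2]; VV[1]=max(VV[1],msg_vec) then VV[1][1]++ -> VV[1]=[0, 2, 2]
Event 3: LOCAL 1: VV[1][1]++ -> VV[1]=[0, 3, 2]
Event 4: LOCAL 0: VV[0][0]++ -> VV[0]=[1, 0, 0]
Event 5: SEND 0->1: VV[0][0]++ -> VV[0]=[2, 0, 0], msg_vec=[2, 0, 0]; VV[1]=max(VV[1],msg_vec) then VV[1][1]++ -> VV[1]=[2, 4, 2]
Event 1 stamp: [0, 0, 1]
Event 5 stamp: [2, 0, 0]
[0, 0, 1] <= [2, 0, 0]? False. Equal? False. Happens-before: False

Answer: no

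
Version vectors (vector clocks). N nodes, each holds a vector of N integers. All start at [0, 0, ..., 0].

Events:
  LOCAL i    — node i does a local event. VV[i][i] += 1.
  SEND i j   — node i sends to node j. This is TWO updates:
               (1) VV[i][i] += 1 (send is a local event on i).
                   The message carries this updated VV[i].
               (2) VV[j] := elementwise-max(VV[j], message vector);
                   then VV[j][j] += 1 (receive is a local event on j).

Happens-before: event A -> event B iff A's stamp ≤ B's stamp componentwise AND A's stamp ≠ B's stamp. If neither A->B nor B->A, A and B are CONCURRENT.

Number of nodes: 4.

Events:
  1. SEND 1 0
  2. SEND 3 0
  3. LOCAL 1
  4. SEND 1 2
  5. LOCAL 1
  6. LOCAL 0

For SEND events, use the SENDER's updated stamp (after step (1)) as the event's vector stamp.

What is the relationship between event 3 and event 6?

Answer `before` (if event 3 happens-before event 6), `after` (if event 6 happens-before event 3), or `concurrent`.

Answer: concurrent

Derivation:
Initial: VV[0]=[0, 0, 0, 0]
Initial: VV[1]=[0, 0, 0, 0]
Initial: VV[2]=[0, 0, 0, 0]
Initial: VV[3]=[0, 0, 0, 0]
Event 1: SEND 1->0: VV[1][1]++ -> VV[1]=[0, 1, 0, 0], msg_vec=[0, 1, 0, 0]; VV[0]=max(VV[0],msg_vec) then VV[0][0]++ -> VV[0]=[1, 1, 0, 0]
Event 2: SEND 3->0: VV[3][3]++ -> VV[3]=[0, 0, 0, 1], msg_vec=[0, 0, 0, 1]; VV[0]=max(VV[0],msg_vec) then VV[0][0]++ -> VV[0]=[2, 1, 0, 1]
Event 3: LOCAL 1: VV[1][1]++ -> VV[1]=[0, 2, 0, 0]
Event 4: SEND 1->2: VV[1][1]++ -> VV[1]=[0, 3, 0, 0], msg_vec=[0, 3, 0, 0]; VV[2]=max(VV[2],msg_vec) then VV[2][2]++ -> VV[2]=[0, 3, 1, 0]
Event 5: LOCAL 1: VV[1][1]++ -> VV[1]=[0, 4, 0, 0]
Event 6: LOCAL 0: VV[0][0]++ -> VV[0]=[3, 1, 0, 1]
Event 3 stamp: [0, 2, 0, 0]
Event 6 stamp: [3, 1, 0, 1]
[0, 2, 0, 0] <= [3, 1, 0, 1]? False
[3, 1, 0, 1] <= [0, 2, 0, 0]? False
Relation: concurrent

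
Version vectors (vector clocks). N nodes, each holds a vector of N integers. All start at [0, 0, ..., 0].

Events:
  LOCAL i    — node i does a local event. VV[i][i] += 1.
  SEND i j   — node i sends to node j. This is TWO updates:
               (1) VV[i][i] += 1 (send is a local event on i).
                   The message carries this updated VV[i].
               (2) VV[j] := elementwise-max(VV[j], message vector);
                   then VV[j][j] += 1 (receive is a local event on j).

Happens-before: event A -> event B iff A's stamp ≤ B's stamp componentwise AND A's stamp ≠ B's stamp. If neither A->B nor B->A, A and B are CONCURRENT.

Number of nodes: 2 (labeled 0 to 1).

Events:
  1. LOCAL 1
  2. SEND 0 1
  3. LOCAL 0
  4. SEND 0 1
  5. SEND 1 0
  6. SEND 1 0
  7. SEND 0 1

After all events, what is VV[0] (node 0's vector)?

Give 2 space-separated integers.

Initial: VV[0]=[0, 0]
Initial: VV[1]=[0, 0]
Event 1: LOCAL 1: VV[1][1]++ -> VV[1]=[0, 1]
Event 2: SEND 0->1: VV[0][0]++ -> VV[0]=[1, 0], msg_vec=[1, 0]; VV[1]=max(VV[1],msg_vec) then VV[1][1]++ -> VV[1]=[1, 2]
Event 3: LOCAL 0: VV[0][0]++ -> VV[0]=[2, 0]
Event 4: SEND 0->1: VV[0][0]++ -> VV[0]=[3, 0], msg_vec=[3, 0]; VV[1]=max(VV[1],msg_vec) then VV[1][1]++ -> VV[1]=[3, 3]
Event 5: SEND 1->0: VV[1][1]++ -> VV[1]=[3, 4], msg_vec=[3, 4]; VV[0]=max(VV[0],msg_vec) then VV[0][0]++ -> VV[0]=[4, 4]
Event 6: SEND 1->0: VV[1][1]++ -> VV[1]=[3, 5], msg_vec=[3, 5]; VV[0]=max(VV[0],msg_vec) then VV[0][0]++ -> VV[0]=[5, 5]
Event 7: SEND 0->1: VV[0][0]++ -> VV[0]=[6, 5], msg_vec=[6, 5]; VV[1]=max(VV[1],msg_vec) then VV[1][1]++ -> VV[1]=[6, 6]
Final vectors: VV[0]=[6, 5]; VV[1]=[6, 6]

Answer: 6 5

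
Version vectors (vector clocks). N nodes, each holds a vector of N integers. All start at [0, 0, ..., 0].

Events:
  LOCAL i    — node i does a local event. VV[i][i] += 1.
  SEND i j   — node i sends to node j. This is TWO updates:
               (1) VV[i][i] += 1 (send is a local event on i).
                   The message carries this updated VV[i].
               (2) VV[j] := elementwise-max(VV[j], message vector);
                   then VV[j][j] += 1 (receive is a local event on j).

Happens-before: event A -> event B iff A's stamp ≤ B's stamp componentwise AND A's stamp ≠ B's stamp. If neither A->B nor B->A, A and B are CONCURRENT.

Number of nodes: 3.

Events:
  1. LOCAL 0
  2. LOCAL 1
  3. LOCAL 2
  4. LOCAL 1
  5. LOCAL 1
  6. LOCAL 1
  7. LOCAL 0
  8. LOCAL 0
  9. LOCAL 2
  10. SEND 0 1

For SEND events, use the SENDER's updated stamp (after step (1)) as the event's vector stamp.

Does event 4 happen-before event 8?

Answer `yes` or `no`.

Initial: VV[0]=[0, 0, 0]
Initial: VV[1]=[0, 0, 0]
Initial: VV[2]=[0, 0, 0]
Event 1: LOCAL 0: VV[0][0]++ -> VV[0]=[1, 0, 0]
Event 2: LOCAL 1: VV[1][1]++ -> VV[1]=[0, 1, 0]
Event 3: LOCAL 2: VV[2][2]++ -> VV[2]=[0, 0, 1]
Event 4: LOCAL 1: VV[1][1]++ -> VV[1]=[0, 2, 0]
Event 5: LOCAL 1: VV[1][1]++ -> VV[1]=[0, 3, 0]
Event 6: LOCAL 1: VV[1][1]++ -> VV[1]=[0, 4, 0]
Event 7: LOCAL 0: VV[0][0]++ -> VV[0]=[2, 0, 0]
Event 8: LOCAL 0: VV[0][0]++ -> VV[0]=[3, 0, 0]
Event 9: LOCAL 2: VV[2][2]++ -> VV[2]=[0, 0, 2]
Event 10: SEND 0->1: VV[0][0]++ -> VV[0]=[4, 0, 0], msg_vec=[4, 0, 0]; VV[1]=max(VV[1],msg_vec) then VV[1][1]++ -> VV[1]=[4, 5, 0]
Event 4 stamp: [0, 2, 0]
Event 8 stamp: [3, 0, 0]
[0, 2, 0] <= [3, 0, 0]? False. Equal? False. Happens-before: False

Answer: no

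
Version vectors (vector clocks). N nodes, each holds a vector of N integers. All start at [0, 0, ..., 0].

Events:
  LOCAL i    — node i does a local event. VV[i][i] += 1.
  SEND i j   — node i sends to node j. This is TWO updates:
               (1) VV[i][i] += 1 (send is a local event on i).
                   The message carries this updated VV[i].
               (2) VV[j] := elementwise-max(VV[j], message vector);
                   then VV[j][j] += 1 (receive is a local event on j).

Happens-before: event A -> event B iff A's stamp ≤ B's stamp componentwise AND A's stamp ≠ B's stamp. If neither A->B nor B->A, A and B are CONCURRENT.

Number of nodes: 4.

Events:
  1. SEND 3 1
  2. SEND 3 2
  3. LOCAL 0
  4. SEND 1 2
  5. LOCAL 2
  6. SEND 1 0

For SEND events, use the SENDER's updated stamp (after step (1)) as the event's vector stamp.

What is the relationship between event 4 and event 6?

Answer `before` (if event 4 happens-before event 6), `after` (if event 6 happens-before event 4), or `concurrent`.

Initial: VV[0]=[0, 0, 0, 0]
Initial: VV[1]=[0, 0, 0, 0]
Initial: VV[2]=[0, 0, 0, 0]
Initial: VV[3]=[0, 0, 0, 0]
Event 1: SEND 3->1: VV[3][3]++ -> VV[3]=[0, 0, 0, 1], msg_vec=[0, 0, 0, 1]; VV[1]=max(VV[1],msg_vec) then VV[1][1]++ -> VV[1]=[0, 1, 0, 1]
Event 2: SEND 3->2: VV[3][3]++ -> VV[3]=[0, 0, 0, 2], msg_vec=[0, 0, 0, 2]; VV[2]=max(VV[2],msg_vec) then VV[2][2]++ -> VV[2]=[0, 0, 1, 2]
Event 3: LOCAL 0: VV[0][0]++ -> VV[0]=[1, 0, 0, 0]
Event 4: SEND 1->2: VV[1][1]++ -> VV[1]=[0, 2, 0, 1], msg_vec=[0, 2, 0, 1]; VV[2]=max(VV[2],msg_vec) then VV[2][2]++ -> VV[2]=[0, 2, 2, 2]
Event 5: LOCAL 2: VV[2][2]++ -> VV[2]=[0, 2, 3, 2]
Event 6: SEND 1->0: VV[1][1]++ -> VV[1]=[0, 3, 0, 1], msg_vec=[0, 3, 0, 1]; VV[0]=max(VV[0],msg_vec) then VV[0][0]++ -> VV[0]=[2, 3, 0, 1]
Event 4 stamp: [0, 2, 0, 1]
Event 6 stamp: [0, 3, 0, 1]
[0, 2, 0, 1] <= [0, 3, 0, 1]? True
[0, 3, 0, 1] <= [0, 2, 0, 1]? False
Relation: before

Answer: before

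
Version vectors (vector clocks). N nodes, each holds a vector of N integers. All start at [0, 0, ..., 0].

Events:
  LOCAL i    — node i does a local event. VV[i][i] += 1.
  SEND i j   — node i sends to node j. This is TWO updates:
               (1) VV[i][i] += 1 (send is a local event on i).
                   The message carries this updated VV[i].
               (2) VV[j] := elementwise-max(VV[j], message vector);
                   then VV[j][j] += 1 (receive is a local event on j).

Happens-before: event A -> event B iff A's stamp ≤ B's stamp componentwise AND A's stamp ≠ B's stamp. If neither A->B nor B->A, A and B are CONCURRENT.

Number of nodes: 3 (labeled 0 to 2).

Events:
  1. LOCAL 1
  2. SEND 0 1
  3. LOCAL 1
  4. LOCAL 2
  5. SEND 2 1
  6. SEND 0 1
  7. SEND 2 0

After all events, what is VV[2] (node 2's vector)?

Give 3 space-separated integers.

Answer: 0 0 3

Derivation:
Initial: VV[0]=[0, 0, 0]
Initial: VV[1]=[0, 0, 0]
Initial: VV[2]=[0, 0, 0]
Event 1: LOCAL 1: VV[1][1]++ -> VV[1]=[0, 1, 0]
Event 2: SEND 0->1: VV[0][0]++ -> VV[0]=[1, 0, 0], msg_vec=[1, 0, 0]; VV[1]=max(VV[1],msg_vec) then VV[1][1]++ -> VV[1]=[1, 2, 0]
Event 3: LOCAL 1: VV[1][1]++ -> VV[1]=[1, 3, 0]
Event 4: LOCAL 2: VV[2][2]++ -> VV[2]=[0, 0, 1]
Event 5: SEND 2->1: VV[2][2]++ -> VV[2]=[0, 0, 2], msg_vec=[0, 0, 2]; VV[1]=max(VV[1],msg_vec) then VV[1][1]++ -> VV[1]=[1, 4, 2]
Event 6: SEND 0->1: VV[0][0]++ -> VV[0]=[2, 0, 0], msg_vec=[2, 0, 0]; VV[1]=max(VV[1],msg_vec) then VV[1][1]++ -> VV[1]=[2, 5, 2]
Event 7: SEND 2->0: VV[2][2]++ -> VV[2]=[0, 0, 3], msg_vec=[0, 0, 3]; VV[0]=max(VV[0],msg_vec) then VV[0][0]++ -> VV[0]=[3, 0, 3]
Final vectors: VV[0]=[3, 0, 3]; VV[1]=[2, 5, 2]; VV[2]=[0, 0, 3]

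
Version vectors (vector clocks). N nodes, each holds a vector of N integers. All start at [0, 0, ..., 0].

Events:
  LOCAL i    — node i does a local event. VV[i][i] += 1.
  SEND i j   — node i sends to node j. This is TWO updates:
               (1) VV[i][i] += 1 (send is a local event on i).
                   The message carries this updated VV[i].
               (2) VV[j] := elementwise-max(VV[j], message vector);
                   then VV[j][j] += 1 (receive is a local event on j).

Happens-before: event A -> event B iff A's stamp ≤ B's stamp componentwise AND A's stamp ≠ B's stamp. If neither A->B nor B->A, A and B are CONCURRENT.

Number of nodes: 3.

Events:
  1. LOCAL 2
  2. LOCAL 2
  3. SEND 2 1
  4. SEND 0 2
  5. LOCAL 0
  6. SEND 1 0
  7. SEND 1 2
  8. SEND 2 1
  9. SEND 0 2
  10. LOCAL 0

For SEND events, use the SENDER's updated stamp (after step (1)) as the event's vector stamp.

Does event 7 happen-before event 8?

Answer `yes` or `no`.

Answer: yes

Derivation:
Initial: VV[0]=[0, 0, 0]
Initial: VV[1]=[0, 0, 0]
Initial: VV[2]=[0, 0, 0]
Event 1: LOCAL 2: VV[2][2]++ -> VV[2]=[0, 0, 1]
Event 2: LOCAL 2: VV[2][2]++ -> VV[2]=[0, 0, 2]
Event 3: SEND 2->1: VV[2][2]++ -> VV[2]=[0, 0, 3], msg_vec=[0, 0, 3]; VV[1]=max(VV[1],msg_vec) then VV[1][1]++ -> VV[1]=[0, 1, 3]
Event 4: SEND 0->2: VV[0][0]++ -> VV[0]=[1, 0, 0], msg_vec=[1, 0, 0]; VV[2]=max(VV[2],msg_vec) then VV[2][2]++ -> VV[2]=[1, 0, 4]
Event 5: LOCAL 0: VV[0][0]++ -> VV[0]=[2, 0, 0]
Event 6: SEND 1->0: VV[1][1]++ -> VV[1]=[0, 2, 3], msg_vec=[0, 2, 3]; VV[0]=max(VV[0],msg_vec) then VV[0][0]++ -> VV[0]=[3, 2, 3]
Event 7: SEND 1->2: VV[1][1]++ -> VV[1]=[0, 3, 3], msg_vec=[0, 3, 3]; VV[2]=max(VV[2],msg_vec) then VV[2][2]++ -> VV[2]=[1, 3, 5]
Event 8: SEND 2->1: VV[2][2]++ -> VV[2]=[1, 3, 6], msg_vec=[1, 3, 6]; VV[1]=max(VV[1],msg_vec) then VV[1][1]++ -> VV[1]=[1, 4, 6]
Event 9: SEND 0->2: VV[0][0]++ -> VV[0]=[4, 2, 3], msg_vec=[4, 2, 3]; VV[2]=max(VV[2],msg_vec) then VV[2][2]++ -> VV[2]=[4, 3, 7]
Event 10: LOCAL 0: VV[0][0]++ -> VV[0]=[5, 2, 3]
Event 7 stamp: [0, 3, 3]
Event 8 stamp: [1, 3, 6]
[0, 3, 3] <= [1, 3, 6]? True. Equal? False. Happens-before: True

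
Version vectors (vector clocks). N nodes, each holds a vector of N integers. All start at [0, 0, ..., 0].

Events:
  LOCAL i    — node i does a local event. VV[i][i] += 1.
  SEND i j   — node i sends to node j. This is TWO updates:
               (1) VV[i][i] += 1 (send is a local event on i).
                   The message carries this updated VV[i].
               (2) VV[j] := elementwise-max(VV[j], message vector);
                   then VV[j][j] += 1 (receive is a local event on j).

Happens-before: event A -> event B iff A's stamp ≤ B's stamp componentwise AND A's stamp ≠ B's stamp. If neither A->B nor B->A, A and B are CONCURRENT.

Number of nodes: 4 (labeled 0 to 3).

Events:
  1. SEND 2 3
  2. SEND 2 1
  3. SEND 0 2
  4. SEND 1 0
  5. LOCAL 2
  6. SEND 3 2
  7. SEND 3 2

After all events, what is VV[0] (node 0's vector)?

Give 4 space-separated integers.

Answer: 2 2 2 0

Derivation:
Initial: VV[0]=[0, 0, 0, 0]
Initial: VV[1]=[0, 0, 0, 0]
Initial: VV[2]=[0, 0, 0, 0]
Initial: VV[3]=[0, 0, 0, 0]
Event 1: SEND 2->3: VV[2][2]++ -> VV[2]=[0, 0, 1, 0], msg_vec=[0, 0, 1, 0]; VV[3]=max(VV[3],msg_vec) then VV[3][3]++ -> VV[3]=[0, 0, 1, 1]
Event 2: SEND 2->1: VV[2][2]++ -> VV[2]=[0, 0, 2, 0], msg_vec=[0, 0, 2, 0]; VV[1]=max(VV[1],msg_vec) then VV[1][1]++ -> VV[1]=[0, 1, 2, 0]
Event 3: SEND 0->2: VV[0][0]++ -> VV[0]=[1, 0, 0, 0], msg_vec=[1, 0, 0, 0]; VV[2]=max(VV[2],msg_vec) then VV[2][2]++ -> VV[2]=[1, 0, 3, 0]
Event 4: SEND 1->0: VV[1][1]++ -> VV[1]=[0, 2, 2, 0], msg_vec=[0, 2, 2, 0]; VV[0]=max(VV[0],msg_vec) then VV[0][0]++ -> VV[0]=[2, 2, 2, 0]
Event 5: LOCAL 2: VV[2][2]++ -> VV[2]=[1, 0, 4, 0]
Event 6: SEND 3->2: VV[3][3]++ -> VV[3]=[0, 0, 1, 2], msg_vec=[0, 0, 1, 2]; VV[2]=max(VV[2],msg_vec) then VV[2][2]++ -> VV[2]=[1, 0, 5, 2]
Event 7: SEND 3->2: VV[3][3]++ -> VV[3]=[0, 0, 1, 3], msg_vec=[0, 0, 1, 3]; VV[2]=max(VV[2],msg_vec) then VV[2][2]++ -> VV[2]=[1, 0, 6, 3]
Final vectors: VV[0]=[2, 2, 2, 0]; VV[1]=[0, 2, 2, 0]; VV[2]=[1, 0, 6, 3]; VV[3]=[0, 0, 1, 3]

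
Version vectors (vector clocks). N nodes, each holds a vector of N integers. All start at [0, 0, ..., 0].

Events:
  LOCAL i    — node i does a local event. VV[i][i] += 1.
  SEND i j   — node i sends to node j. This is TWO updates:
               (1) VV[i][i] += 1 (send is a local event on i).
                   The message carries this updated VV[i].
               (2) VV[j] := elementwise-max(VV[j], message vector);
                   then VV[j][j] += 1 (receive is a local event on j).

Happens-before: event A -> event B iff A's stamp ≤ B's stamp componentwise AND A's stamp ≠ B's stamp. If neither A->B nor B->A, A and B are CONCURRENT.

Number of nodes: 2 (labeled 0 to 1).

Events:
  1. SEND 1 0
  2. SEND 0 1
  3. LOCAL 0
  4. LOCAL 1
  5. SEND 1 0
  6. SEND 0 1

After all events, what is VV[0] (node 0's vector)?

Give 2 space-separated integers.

Initial: VV[0]=[0, 0]
Initial: VV[1]=[0, 0]
Event 1: SEND 1->0: VV[1][1]++ -> VV[1]=[0, 1], msg_vec=[0, 1]; VV[0]=max(VV[0],msg_vec) then VV[0][0]++ -> VV[0]=[1, 1]
Event 2: SEND 0->1: VV[0][0]++ -> VV[0]=[2, 1], msg_vec=[2, 1]; VV[1]=max(VV[1],msg_vec) then VV[1][1]++ -> VV[1]=[2, 2]
Event 3: LOCAL 0: VV[0][0]++ -> VV[0]=[3, 1]
Event 4: LOCAL 1: VV[1][1]++ -> VV[1]=[2, 3]
Event 5: SEND 1->0: VV[1][1]++ -> VV[1]=[2, 4], msg_vec=[2, 4]; VV[0]=max(VV[0],msg_vec) then VV[0][0]++ -> VV[0]=[4, 4]
Event 6: SEND 0->1: VV[0][0]++ -> VV[0]=[5, 4], msg_vec=[5, 4]; VV[1]=max(VV[1],msg_vec) then VV[1][1]++ -> VV[1]=[5, 5]
Final vectors: VV[0]=[5, 4]; VV[1]=[5, 5]

Answer: 5 4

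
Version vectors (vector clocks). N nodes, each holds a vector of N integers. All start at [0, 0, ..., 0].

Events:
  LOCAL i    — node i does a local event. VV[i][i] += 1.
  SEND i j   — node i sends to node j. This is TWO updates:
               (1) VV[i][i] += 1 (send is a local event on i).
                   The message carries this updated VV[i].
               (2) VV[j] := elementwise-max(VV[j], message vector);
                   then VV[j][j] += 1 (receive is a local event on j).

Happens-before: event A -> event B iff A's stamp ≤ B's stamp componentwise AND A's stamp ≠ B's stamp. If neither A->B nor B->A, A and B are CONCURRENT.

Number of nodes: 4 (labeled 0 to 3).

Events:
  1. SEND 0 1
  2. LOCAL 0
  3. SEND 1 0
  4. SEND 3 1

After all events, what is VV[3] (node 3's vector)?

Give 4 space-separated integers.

Initial: VV[0]=[0, 0, 0, 0]
Initial: VV[1]=[0, 0, 0, 0]
Initial: VV[2]=[0, 0, 0, 0]
Initial: VV[3]=[0, 0, 0, 0]
Event 1: SEND 0->1: VV[0][0]++ -> VV[0]=[1, 0, 0, 0], msg_vec=[1, 0, 0, 0]; VV[1]=max(VV[1],msg_vec) then VV[1][1]++ -> VV[1]=[1, 1, 0, 0]
Event 2: LOCAL 0: VV[0][0]++ -> VV[0]=[2, 0, 0, 0]
Event 3: SEND 1->0: VV[1][1]++ -> VV[1]=[1, 2, 0, 0], msg_vec=[1, 2, 0, 0]; VV[0]=max(VV[0],msg_vec) then VV[0][0]++ -> VV[0]=[3, 2, 0, 0]
Event 4: SEND 3->1: VV[3][3]++ -> VV[3]=[0, 0, 0, 1], msg_vec=[0, 0, 0, 1]; VV[1]=max(VV[1],msg_vec) then VV[1][1]++ -> VV[1]=[1, 3, 0, 1]
Final vectors: VV[0]=[3, 2, 0, 0]; VV[1]=[1, 3, 0, 1]; VV[2]=[0, 0, 0, 0]; VV[3]=[0, 0, 0, 1]

Answer: 0 0 0 1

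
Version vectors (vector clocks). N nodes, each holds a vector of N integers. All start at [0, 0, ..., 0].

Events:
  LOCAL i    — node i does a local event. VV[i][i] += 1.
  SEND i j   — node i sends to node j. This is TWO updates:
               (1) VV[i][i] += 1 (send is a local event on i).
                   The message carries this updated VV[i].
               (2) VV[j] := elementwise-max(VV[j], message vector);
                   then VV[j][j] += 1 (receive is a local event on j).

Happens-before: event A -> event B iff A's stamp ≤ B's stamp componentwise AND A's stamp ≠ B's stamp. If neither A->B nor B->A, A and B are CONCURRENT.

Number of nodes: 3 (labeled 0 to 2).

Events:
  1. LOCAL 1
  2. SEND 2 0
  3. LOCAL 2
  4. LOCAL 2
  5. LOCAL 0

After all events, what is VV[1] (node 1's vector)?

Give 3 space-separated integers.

Answer: 0 1 0

Derivation:
Initial: VV[0]=[0, 0, 0]
Initial: VV[1]=[0, 0, 0]
Initial: VV[2]=[0, 0, 0]
Event 1: LOCAL 1: VV[1][1]++ -> VV[1]=[0, 1, 0]
Event 2: SEND 2->0: VV[2][2]++ -> VV[2]=[0, 0, 1], msg_vec=[0, 0, 1]; VV[0]=max(VV[0],msg_vec) then VV[0][0]++ -> VV[0]=[1, 0, 1]
Event 3: LOCAL 2: VV[2][2]++ -> VV[2]=[0, 0, 2]
Event 4: LOCAL 2: VV[2][2]++ -> VV[2]=[0, 0, 3]
Event 5: LOCAL 0: VV[0][0]++ -> VV[0]=[2, 0, 1]
Final vectors: VV[0]=[2, 0, 1]; VV[1]=[0, 1, 0]; VV[2]=[0, 0, 3]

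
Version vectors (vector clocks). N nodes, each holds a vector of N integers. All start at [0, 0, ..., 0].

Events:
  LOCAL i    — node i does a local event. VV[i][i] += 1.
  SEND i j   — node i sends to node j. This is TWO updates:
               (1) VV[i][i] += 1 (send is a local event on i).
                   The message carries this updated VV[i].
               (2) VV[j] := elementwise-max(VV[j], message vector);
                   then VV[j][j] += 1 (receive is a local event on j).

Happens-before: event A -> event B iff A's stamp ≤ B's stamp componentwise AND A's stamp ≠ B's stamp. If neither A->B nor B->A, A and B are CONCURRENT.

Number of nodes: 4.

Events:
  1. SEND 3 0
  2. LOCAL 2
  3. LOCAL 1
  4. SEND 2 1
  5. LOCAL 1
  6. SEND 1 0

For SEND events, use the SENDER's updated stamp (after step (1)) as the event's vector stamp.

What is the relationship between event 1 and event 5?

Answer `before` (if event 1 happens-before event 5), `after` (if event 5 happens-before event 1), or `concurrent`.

Initial: VV[0]=[0, 0, 0, 0]
Initial: VV[1]=[0, 0, 0, 0]
Initial: VV[2]=[0, 0, 0, 0]
Initial: VV[3]=[0, 0, 0, 0]
Event 1: SEND 3->0: VV[3][3]++ -> VV[3]=[0, 0, 0, 1], msg_vec=[0, 0, 0, 1]; VV[0]=max(VV[0],msg_vec) then VV[0][0]++ -> VV[0]=[1, 0, 0, 1]
Event 2: LOCAL 2: VV[2][2]++ -> VV[2]=[0, 0, 1, 0]
Event 3: LOCAL 1: VV[1][1]++ -> VV[1]=[0, 1, 0, 0]
Event 4: SEND 2->1: VV[2][2]++ -> VV[2]=[0, 0, 2, 0], msg_vec=[0, 0, 2, 0]; VV[1]=max(VV[1],msg_vec) then VV[1][1]++ -> VV[1]=[0, 2, 2, 0]
Event 5: LOCAL 1: VV[1][1]++ -> VV[1]=[0, 3, 2, 0]
Event 6: SEND 1->0: VV[1][1]++ -> VV[1]=[0, 4, 2, 0], msg_vec=[0, 4, 2, 0]; VV[0]=max(VV[0],msg_vec) then VV[0][0]++ -> VV[0]=[2, 4, 2, 1]
Event 1 stamp: [0, 0, 0, 1]
Event 5 stamp: [0, 3, 2, 0]
[0, 0, 0, 1] <= [0, 3, 2, 0]? False
[0, 3, 2, 0] <= [0, 0, 0, 1]? False
Relation: concurrent

Answer: concurrent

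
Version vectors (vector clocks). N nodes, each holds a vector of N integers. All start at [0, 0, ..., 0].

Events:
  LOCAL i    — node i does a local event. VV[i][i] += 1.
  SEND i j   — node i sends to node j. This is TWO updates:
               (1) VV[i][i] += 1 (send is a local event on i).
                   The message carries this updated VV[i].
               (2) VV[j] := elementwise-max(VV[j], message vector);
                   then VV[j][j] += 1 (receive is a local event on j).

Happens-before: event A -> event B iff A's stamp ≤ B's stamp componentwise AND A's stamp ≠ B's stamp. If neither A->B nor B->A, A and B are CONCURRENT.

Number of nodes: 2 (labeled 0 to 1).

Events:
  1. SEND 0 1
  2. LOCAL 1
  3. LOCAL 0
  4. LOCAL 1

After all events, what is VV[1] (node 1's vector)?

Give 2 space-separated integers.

Initial: VV[0]=[0, 0]
Initial: VV[1]=[0, 0]
Event 1: SEND 0->1: VV[0][0]++ -> VV[0]=[1, 0], msg_vec=[1, 0]; VV[1]=max(VV[1],msg_vec) then VV[1][1]++ -> VV[1]=[1, 1]
Event 2: LOCAL 1: VV[1][1]++ -> VV[1]=[1, 2]
Event 3: LOCAL 0: VV[0][0]++ -> VV[0]=[2, 0]
Event 4: LOCAL 1: VV[1][1]++ -> VV[1]=[1, 3]
Final vectors: VV[0]=[2, 0]; VV[1]=[1, 3]

Answer: 1 3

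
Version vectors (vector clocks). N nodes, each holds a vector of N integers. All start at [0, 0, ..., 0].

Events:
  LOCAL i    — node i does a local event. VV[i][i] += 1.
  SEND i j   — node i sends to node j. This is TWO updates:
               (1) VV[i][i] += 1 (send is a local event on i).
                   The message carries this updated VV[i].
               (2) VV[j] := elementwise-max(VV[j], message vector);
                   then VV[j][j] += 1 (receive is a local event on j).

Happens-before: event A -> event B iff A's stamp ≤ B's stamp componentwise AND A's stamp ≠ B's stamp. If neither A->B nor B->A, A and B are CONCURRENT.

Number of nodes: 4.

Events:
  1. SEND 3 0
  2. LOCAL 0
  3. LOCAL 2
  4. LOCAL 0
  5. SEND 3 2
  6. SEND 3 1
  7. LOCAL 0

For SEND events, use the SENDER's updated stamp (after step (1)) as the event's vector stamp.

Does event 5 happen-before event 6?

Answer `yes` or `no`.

Answer: yes

Derivation:
Initial: VV[0]=[0, 0, 0, 0]
Initial: VV[1]=[0, 0, 0, 0]
Initial: VV[2]=[0, 0, 0, 0]
Initial: VV[3]=[0, 0, 0, 0]
Event 1: SEND 3->0: VV[3][3]++ -> VV[3]=[0, 0, 0, 1], msg_vec=[0, 0, 0, 1]; VV[0]=max(VV[0],msg_vec) then VV[0][0]++ -> VV[0]=[1, 0, 0, 1]
Event 2: LOCAL 0: VV[0][0]++ -> VV[0]=[2, 0, 0, 1]
Event 3: LOCAL 2: VV[2][2]++ -> VV[2]=[0, 0, 1, 0]
Event 4: LOCAL 0: VV[0][0]++ -> VV[0]=[3, 0, 0, 1]
Event 5: SEND 3->2: VV[3][3]++ -> VV[3]=[0, 0, 0, 2], msg_vec=[0, 0, 0, 2]; VV[2]=max(VV[2],msg_vec) then VV[2][2]++ -> VV[2]=[0, 0, 2, 2]
Event 6: SEND 3->1: VV[3][3]++ -> VV[3]=[0, 0, 0, 3], msg_vec=[0, 0, 0, 3]; VV[1]=max(VV[1],msg_vec) then VV[1][1]++ -> VV[1]=[0, 1, 0, 3]
Event 7: LOCAL 0: VV[0][0]++ -> VV[0]=[4, 0, 0, 1]
Event 5 stamp: [0, 0, 0, 2]
Event 6 stamp: [0, 0, 0, 3]
[0, 0, 0, 2] <= [0, 0, 0, 3]? True. Equal? False. Happens-before: True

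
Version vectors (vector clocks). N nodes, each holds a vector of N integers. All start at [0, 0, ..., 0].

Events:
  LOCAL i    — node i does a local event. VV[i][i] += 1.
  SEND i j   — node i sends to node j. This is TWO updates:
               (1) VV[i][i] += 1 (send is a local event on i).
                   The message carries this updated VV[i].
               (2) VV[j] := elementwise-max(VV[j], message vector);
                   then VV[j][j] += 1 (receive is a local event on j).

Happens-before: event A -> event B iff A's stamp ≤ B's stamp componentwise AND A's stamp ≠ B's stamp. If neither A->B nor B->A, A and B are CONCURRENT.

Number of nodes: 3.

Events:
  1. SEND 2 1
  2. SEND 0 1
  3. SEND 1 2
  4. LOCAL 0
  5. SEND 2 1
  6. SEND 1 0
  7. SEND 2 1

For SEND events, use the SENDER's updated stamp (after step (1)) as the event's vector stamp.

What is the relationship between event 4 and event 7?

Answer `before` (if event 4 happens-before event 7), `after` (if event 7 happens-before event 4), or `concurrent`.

Initial: VV[0]=[0, 0, 0]
Initial: VV[1]=[0, 0, 0]
Initial: VV[2]=[0, 0, 0]
Event 1: SEND 2->1: VV[2][2]++ -> VV[2]=[0, 0, 1], msg_vec=[0, 0, 1]; VV[1]=max(VV[1],msg_vec) then VV[1][1]++ -> VV[1]=[0, 1, 1]
Event 2: SEND 0->1: VV[0][0]++ -> VV[0]=[1, 0, 0], msg_vec=[1, 0, 0]; VV[1]=max(VV[1],msg_vec) then VV[1][1]++ -> VV[1]=[1, 2, 1]
Event 3: SEND 1->2: VV[1][1]++ -> VV[1]=[1, 3, 1], msg_vec=[1, 3, 1]; VV[2]=max(VV[2],msg_vec) then VV[2][2]++ -> VV[2]=[1, 3, 2]
Event 4: LOCAL 0: VV[0][0]++ -> VV[0]=[2, 0, 0]
Event 5: SEND 2->1: VV[2][2]++ -> VV[2]=[1, 3, 3], msg_vec=[1, 3, 3]; VV[1]=max(VV[1],msg_vec) then VV[1][1]++ -> VV[1]=[1, 4, 3]
Event 6: SEND 1->0: VV[1][1]++ -> VV[1]=[1, 5, 3], msg_vec=[1, 5, 3]; VV[0]=max(VV[0],msg_vec) then VV[0][0]++ -> VV[0]=[3, 5, 3]
Event 7: SEND 2->1: VV[2][2]++ -> VV[2]=[1, 3, 4], msg_vec=[1, 3, 4]; VV[1]=max(VV[1],msg_vec) then VV[1][1]++ -> VV[1]=[1, 6, 4]
Event 4 stamp: [2, 0, 0]
Event 7 stamp: [1, 3, 4]
[2, 0, 0] <= [1, 3, 4]? False
[1, 3, 4] <= [2, 0, 0]? False
Relation: concurrent

Answer: concurrent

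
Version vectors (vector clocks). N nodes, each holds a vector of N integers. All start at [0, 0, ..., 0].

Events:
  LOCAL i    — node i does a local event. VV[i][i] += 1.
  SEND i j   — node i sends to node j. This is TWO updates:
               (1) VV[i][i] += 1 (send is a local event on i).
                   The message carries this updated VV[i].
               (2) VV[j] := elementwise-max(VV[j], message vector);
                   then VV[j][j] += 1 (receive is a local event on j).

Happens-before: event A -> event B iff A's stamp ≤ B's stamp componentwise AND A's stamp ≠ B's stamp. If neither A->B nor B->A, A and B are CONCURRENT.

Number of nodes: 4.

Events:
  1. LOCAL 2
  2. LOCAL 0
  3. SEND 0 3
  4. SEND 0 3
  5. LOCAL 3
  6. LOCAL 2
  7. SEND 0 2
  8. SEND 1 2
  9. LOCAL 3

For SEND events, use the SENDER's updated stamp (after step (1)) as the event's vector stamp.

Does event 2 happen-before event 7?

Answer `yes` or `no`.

Answer: yes

Derivation:
Initial: VV[0]=[0, 0, 0, 0]
Initial: VV[1]=[0, 0, 0, 0]
Initial: VV[2]=[0, 0, 0, 0]
Initial: VV[3]=[0, 0, 0, 0]
Event 1: LOCAL 2: VV[2][2]++ -> VV[2]=[0, 0, 1, 0]
Event 2: LOCAL 0: VV[0][0]++ -> VV[0]=[1, 0, 0, 0]
Event 3: SEND 0->3: VV[0][0]++ -> VV[0]=[2, 0, 0, 0], msg_vec=[2, 0, 0, 0]; VV[3]=max(VV[3],msg_vec) then VV[3][3]++ -> VV[3]=[2, 0, 0, 1]
Event 4: SEND 0->3: VV[0][0]++ -> VV[0]=[3, 0, 0, 0], msg_vec=[3, 0, 0, 0]; VV[3]=max(VV[3],msg_vec) then VV[3][3]++ -> VV[3]=[3, 0, 0, 2]
Event 5: LOCAL 3: VV[3][3]++ -> VV[3]=[3, 0, 0, 3]
Event 6: LOCAL 2: VV[2][2]++ -> VV[2]=[0, 0, 2, 0]
Event 7: SEND 0->2: VV[0][0]++ -> VV[0]=[4, 0, 0, 0], msg_vec=[4, 0, 0, 0]; VV[2]=max(VV[2],msg_vec) then VV[2][2]++ -> VV[2]=[4, 0, 3, 0]
Event 8: SEND 1->2: VV[1][1]++ -> VV[1]=[0, 1, 0, 0], msg_vec=[0, 1, 0, 0]; VV[2]=max(VV[2],msg_vec) then VV[2][2]++ -> VV[2]=[4, 1, 4, 0]
Event 9: LOCAL 3: VV[3][3]++ -> VV[3]=[3, 0, 0, 4]
Event 2 stamp: [1, 0, 0, 0]
Event 7 stamp: [4, 0, 0, 0]
[1, 0, 0, 0] <= [4, 0, 0, 0]? True. Equal? False. Happens-before: True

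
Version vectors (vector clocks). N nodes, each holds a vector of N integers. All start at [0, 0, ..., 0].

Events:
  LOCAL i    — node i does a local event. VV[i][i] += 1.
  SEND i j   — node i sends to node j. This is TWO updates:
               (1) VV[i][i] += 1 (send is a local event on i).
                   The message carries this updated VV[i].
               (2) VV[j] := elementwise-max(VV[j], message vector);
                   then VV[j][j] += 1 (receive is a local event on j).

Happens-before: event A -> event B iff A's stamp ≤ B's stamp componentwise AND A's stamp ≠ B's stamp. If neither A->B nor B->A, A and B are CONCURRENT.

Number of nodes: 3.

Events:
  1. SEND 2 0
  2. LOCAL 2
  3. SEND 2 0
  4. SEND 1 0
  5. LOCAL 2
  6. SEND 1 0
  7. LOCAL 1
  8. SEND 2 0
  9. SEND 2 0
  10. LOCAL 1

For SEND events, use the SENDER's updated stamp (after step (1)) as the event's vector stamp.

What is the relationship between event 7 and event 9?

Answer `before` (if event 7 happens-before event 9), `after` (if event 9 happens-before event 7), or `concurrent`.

Initial: VV[0]=[0, 0, 0]
Initial: VV[1]=[0, 0, 0]
Initial: VV[2]=[0, 0, 0]
Event 1: SEND 2->0: VV[2][2]++ -> VV[2]=[0, 0, 1], msg_vec=[0, 0, 1]; VV[0]=max(VV[0],msg_vec) then VV[0][0]++ -> VV[0]=[1, 0, 1]
Event 2: LOCAL 2: VV[2][2]++ -> VV[2]=[0, 0, 2]
Event 3: SEND 2->0: VV[2][2]++ -> VV[2]=[0, 0, 3], msg_vec=[0, 0, 3]; VV[0]=max(VV[0],msg_vec) then VV[0][0]++ -> VV[0]=[2, 0, 3]
Event 4: SEND 1->0: VV[1][1]++ -> VV[1]=[0, 1, 0], msg_vec=[0, 1, 0]; VV[0]=max(VV[0],msg_vec) then VV[0][0]++ -> VV[0]=[3, 1, 3]
Event 5: LOCAL 2: VV[2][2]++ -> VV[2]=[0, 0, 4]
Event 6: SEND 1->0: VV[1][1]++ -> VV[1]=[0, 2, 0], msg_vec=[0, 2, 0]; VV[0]=max(VV[0],msg_vec) then VV[0][0]++ -> VV[0]=[4, 2, 3]
Event 7: LOCAL 1: VV[1][1]++ -> VV[1]=[0, 3, 0]
Event 8: SEND 2->0: VV[2][2]++ -> VV[2]=[0, 0, 5], msg_vec=[0, 0, 5]; VV[0]=max(VV[0],msg_vec) then VV[0][0]++ -> VV[0]=[5, 2, 5]
Event 9: SEND 2->0: VV[2][2]++ -> VV[2]=[0, 0, 6], msg_vec=[0, 0, 6]; VV[0]=max(VV[0],msg_vec) then VV[0][0]++ -> VV[0]=[6, 2, 6]
Event 10: LOCAL 1: VV[1][1]++ -> VV[1]=[0, 4, 0]
Event 7 stamp: [0, 3, 0]
Event 9 stamp: [0, 0, 6]
[0, 3, 0] <= [0, 0, 6]? False
[0, 0, 6] <= [0, 3, 0]? False
Relation: concurrent

Answer: concurrent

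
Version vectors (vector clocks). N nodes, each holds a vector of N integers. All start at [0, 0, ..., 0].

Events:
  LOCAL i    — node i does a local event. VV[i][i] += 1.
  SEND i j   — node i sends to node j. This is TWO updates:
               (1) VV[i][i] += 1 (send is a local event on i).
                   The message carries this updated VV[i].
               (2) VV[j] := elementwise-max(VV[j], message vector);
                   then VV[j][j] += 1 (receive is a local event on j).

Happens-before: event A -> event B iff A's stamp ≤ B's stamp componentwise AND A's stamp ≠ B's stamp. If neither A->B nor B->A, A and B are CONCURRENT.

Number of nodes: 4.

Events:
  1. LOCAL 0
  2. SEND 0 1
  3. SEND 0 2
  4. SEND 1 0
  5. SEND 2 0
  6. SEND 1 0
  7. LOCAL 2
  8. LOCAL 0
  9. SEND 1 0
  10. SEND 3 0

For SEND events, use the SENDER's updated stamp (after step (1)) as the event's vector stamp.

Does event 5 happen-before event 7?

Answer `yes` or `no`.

Initial: VV[0]=[0, 0, 0, 0]
Initial: VV[1]=[0, 0, 0, 0]
Initial: VV[2]=[0, 0, 0, 0]
Initial: VV[3]=[0, 0, 0, 0]
Event 1: LOCAL 0: VV[0][0]++ -> VV[0]=[1, 0, 0, 0]
Event 2: SEND 0->1: VV[0][0]++ -> VV[0]=[2, 0, 0, 0], msg_vec=[2, 0, 0, 0]; VV[1]=max(VV[1],msg_vec) then VV[1][1]++ -> VV[1]=[2, 1, 0, 0]
Event 3: SEND 0->2: VV[0][0]++ -> VV[0]=[3, 0, 0, 0], msg_vec=[3, 0, 0, 0]; VV[2]=max(VV[2],msg_vec) then VV[2][2]++ -> VV[2]=[3, 0, 1, 0]
Event 4: SEND 1->0: VV[1][1]++ -> VV[1]=[2, 2, 0, 0], msg_vec=[2, 2, 0, 0]; VV[0]=max(VV[0],msg_vec) then VV[0][0]++ -> VV[0]=[4, 2, 0, 0]
Event 5: SEND 2->0: VV[2][2]++ -> VV[2]=[3, 0, 2, 0], msg_vec=[3, 0, 2, 0]; VV[0]=max(VV[0],msg_vec) then VV[0][0]++ -> VV[0]=[5, 2, 2, 0]
Event 6: SEND 1->0: VV[1][1]++ -> VV[1]=[2, 3, 0, 0], msg_vec=[2, 3, 0, 0]; VV[0]=max(VV[0],msg_vec) then VV[0][0]++ -> VV[0]=[6, 3, 2, 0]
Event 7: LOCAL 2: VV[2][2]++ -> VV[2]=[3, 0, 3, 0]
Event 8: LOCAL 0: VV[0][0]++ -> VV[0]=[7, 3, 2, 0]
Event 9: SEND 1->0: VV[1][1]++ -> VV[1]=[2, 4, 0, 0], msg_vec=[2, 4, 0, 0]; VV[0]=max(VV[0],msg_vec) then VV[0][0]++ -> VV[0]=[8, 4, 2, 0]
Event 10: SEND 3->0: VV[3][3]++ -> VV[3]=[0, 0, 0, 1], msg_vec=[0, 0, 0, 1]; VV[0]=max(VV[0],msg_vec) then VV[0][0]++ -> VV[0]=[9, 4, 2, 1]
Event 5 stamp: [3, 0, 2, 0]
Event 7 stamp: [3, 0, 3, 0]
[3, 0, 2, 0] <= [3, 0, 3, 0]? True. Equal? False. Happens-before: True

Answer: yes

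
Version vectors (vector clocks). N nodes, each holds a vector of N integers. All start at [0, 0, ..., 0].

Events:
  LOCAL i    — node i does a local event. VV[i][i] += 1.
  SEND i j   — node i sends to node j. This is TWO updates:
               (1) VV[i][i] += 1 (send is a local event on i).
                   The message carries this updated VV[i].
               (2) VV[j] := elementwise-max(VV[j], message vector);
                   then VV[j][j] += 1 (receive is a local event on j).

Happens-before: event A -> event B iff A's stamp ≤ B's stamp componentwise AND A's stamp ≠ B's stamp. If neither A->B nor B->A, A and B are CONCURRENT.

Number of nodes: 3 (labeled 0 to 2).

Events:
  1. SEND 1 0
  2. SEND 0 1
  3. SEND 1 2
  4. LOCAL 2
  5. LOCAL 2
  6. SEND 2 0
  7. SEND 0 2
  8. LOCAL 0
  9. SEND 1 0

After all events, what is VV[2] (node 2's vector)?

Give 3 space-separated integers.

Answer: 4 3 5

Derivation:
Initial: VV[0]=[0, 0, 0]
Initial: VV[1]=[0, 0, 0]
Initial: VV[2]=[0, 0, 0]
Event 1: SEND 1->0: VV[1][1]++ -> VV[1]=[0, 1, 0], msg_vec=[0, 1, 0]; VV[0]=max(VV[0],msg_vec) then VV[0][0]++ -> VV[0]=[1, 1, 0]
Event 2: SEND 0->1: VV[0][0]++ -> VV[0]=[2, 1, 0], msg_vec=[2, 1, 0]; VV[1]=max(VV[1],msg_vec) then VV[1][1]++ -> VV[1]=[2, 2, 0]
Event 3: SEND 1->2: VV[1][1]++ -> VV[1]=[2, 3, 0], msg_vec=[2, 3, 0]; VV[2]=max(VV[2],msg_vec) then VV[2][2]++ -> VV[2]=[2, 3, 1]
Event 4: LOCAL 2: VV[2][2]++ -> VV[2]=[2, 3, 2]
Event 5: LOCAL 2: VV[2][2]++ -> VV[2]=[2, 3, 3]
Event 6: SEND 2->0: VV[2][2]++ -> VV[2]=[2, 3, 4], msg_vec=[2, 3, 4]; VV[0]=max(VV[0],msg_vec) then VV[0][0]++ -> VV[0]=[3, 3, 4]
Event 7: SEND 0->2: VV[0][0]++ -> VV[0]=[4, 3, 4], msg_vec=[4, 3, 4]; VV[2]=max(VV[2],msg_vec) then VV[2][2]++ -> VV[2]=[4, 3, 5]
Event 8: LOCAL 0: VV[0][0]++ -> VV[0]=[5, 3, 4]
Event 9: SEND 1->0: VV[1][1]++ -> VV[1]=[2, 4, 0], msg_vec=[2, 4, 0]; VV[0]=max(VV[0],msg_vec) then VV[0][0]++ -> VV[0]=[6, 4, 4]
Final vectors: VV[0]=[6, 4, 4]; VV[1]=[2, 4, 0]; VV[2]=[4, 3, 5]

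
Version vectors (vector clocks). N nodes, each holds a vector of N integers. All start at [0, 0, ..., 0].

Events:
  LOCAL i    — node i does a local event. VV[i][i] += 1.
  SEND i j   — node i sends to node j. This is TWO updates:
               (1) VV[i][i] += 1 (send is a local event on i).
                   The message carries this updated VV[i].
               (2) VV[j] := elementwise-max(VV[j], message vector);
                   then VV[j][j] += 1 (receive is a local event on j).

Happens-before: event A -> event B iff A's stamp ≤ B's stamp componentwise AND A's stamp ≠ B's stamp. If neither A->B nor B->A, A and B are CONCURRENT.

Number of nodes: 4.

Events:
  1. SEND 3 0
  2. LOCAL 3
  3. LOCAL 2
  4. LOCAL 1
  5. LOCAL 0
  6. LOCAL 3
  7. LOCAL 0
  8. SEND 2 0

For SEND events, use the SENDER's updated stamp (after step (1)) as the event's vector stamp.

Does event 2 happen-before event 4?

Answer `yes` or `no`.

Initial: VV[0]=[0, 0, 0, 0]
Initial: VV[1]=[0, 0, 0, 0]
Initial: VV[2]=[0, 0, 0, 0]
Initial: VV[3]=[0, 0, 0, 0]
Event 1: SEND 3->0: VV[3][3]++ -> VV[3]=[0, 0, 0, 1], msg_vec=[0, 0, 0, 1]; VV[0]=max(VV[0],msg_vec) then VV[0][0]++ -> VV[0]=[1, 0, 0, 1]
Event 2: LOCAL 3: VV[3][3]++ -> VV[3]=[0, 0, 0, 2]
Event 3: LOCAL 2: VV[2][2]++ -> VV[2]=[0, 0, 1, 0]
Event 4: LOCAL 1: VV[1][1]++ -> VV[1]=[0, 1, 0, 0]
Event 5: LOCAL 0: VV[0][0]++ -> VV[0]=[2, 0, 0, 1]
Event 6: LOCAL 3: VV[3][3]++ -> VV[3]=[0, 0, 0, 3]
Event 7: LOCAL 0: VV[0][0]++ -> VV[0]=[3, 0, 0, 1]
Event 8: SEND 2->0: VV[2][2]++ -> VV[2]=[0, 0, 2, 0], msg_vec=[0, 0, 2, 0]; VV[0]=max(VV[0],msg_vec) then VV[0][0]++ -> VV[0]=[4, 0, 2, 1]
Event 2 stamp: [0, 0, 0, 2]
Event 4 stamp: [0, 1, 0, 0]
[0, 0, 0, 2] <= [0, 1, 0, 0]? False. Equal? False. Happens-before: False

Answer: no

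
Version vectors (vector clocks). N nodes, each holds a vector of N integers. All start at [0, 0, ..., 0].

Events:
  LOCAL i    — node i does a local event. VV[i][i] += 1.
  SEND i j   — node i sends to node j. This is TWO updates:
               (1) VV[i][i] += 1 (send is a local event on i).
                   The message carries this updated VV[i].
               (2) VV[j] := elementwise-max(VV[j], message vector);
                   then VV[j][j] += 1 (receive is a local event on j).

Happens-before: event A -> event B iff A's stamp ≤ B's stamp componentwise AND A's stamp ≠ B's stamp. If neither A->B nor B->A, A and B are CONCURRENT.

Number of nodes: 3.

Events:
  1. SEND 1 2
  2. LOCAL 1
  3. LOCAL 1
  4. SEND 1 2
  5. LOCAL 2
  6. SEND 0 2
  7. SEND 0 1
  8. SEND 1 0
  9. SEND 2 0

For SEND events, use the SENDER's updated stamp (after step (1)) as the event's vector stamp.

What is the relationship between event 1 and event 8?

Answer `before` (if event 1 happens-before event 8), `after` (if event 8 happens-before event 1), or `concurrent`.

Answer: before

Derivation:
Initial: VV[0]=[0, 0, 0]
Initial: VV[1]=[0, 0, 0]
Initial: VV[2]=[0, 0, 0]
Event 1: SEND 1->2: VV[1][1]++ -> VV[1]=[0, 1, 0], msg_vec=[0, 1, 0]; VV[2]=max(VV[2],msg_vec) then VV[2][2]++ -> VV[2]=[0, 1, 1]
Event 2: LOCAL 1: VV[1][1]++ -> VV[1]=[0, 2, 0]
Event 3: LOCAL 1: VV[1][1]++ -> VV[1]=[0, 3, 0]
Event 4: SEND 1->2: VV[1][1]++ -> VV[1]=[0, 4, 0], msg_vec=[0, 4, 0]; VV[2]=max(VV[2],msg_vec) then VV[2][2]++ -> VV[2]=[0, 4, 2]
Event 5: LOCAL 2: VV[2][2]++ -> VV[2]=[0, 4, 3]
Event 6: SEND 0->2: VV[0][0]++ -> VV[0]=[1, 0, 0], msg_vec=[1, 0, 0]; VV[2]=max(VV[2],msg_vec) then VV[2][2]++ -> VV[2]=[1, 4, 4]
Event 7: SEND 0->1: VV[0][0]++ -> VV[0]=[2, 0, 0], msg_vec=[2, 0, 0]; VV[1]=max(VV[1],msg_vec) then VV[1][1]++ -> VV[1]=[2, 5, 0]
Event 8: SEND 1->0: VV[1][1]++ -> VV[1]=[2, 6, 0], msg_vec=[2, 6, 0]; VV[0]=max(VV[0],msg_vec) then VV[0][0]++ -> VV[0]=[3, 6, 0]
Event 9: SEND 2->0: VV[2][2]++ -> VV[2]=[1, 4, 5], msg_vec=[1, 4, 5]; VV[0]=max(VV[0],msg_vec) then VV[0][0]++ -> VV[0]=[4, 6, 5]
Event 1 stamp: [0, 1, 0]
Event 8 stamp: [2, 6, 0]
[0, 1, 0] <= [2, 6, 0]? True
[2, 6, 0] <= [0, 1, 0]? False
Relation: before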